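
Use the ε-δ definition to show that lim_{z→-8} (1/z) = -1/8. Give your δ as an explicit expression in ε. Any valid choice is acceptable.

δ = min(4, 32ε)

Fix ε > 0. We seek δ > 0 such that 0 < |z + 8| < δ implies |1/z + 1/8| < ε.
|1/z + 1/8| = |-8 − z|/(8·|z|) = |z + 8|/(8|z|).
Require δ ≤ 4 so that |z| > 8 − 4 = 4, hence 8|z| > 32.
Then |1/z + 1/8| < |z + 8|/32, which is < ε when |z + 8| < 32ε.
Take δ = min(4, 32ε). Then 0 < |z + 8| < δ gives both |z + 8| < 4 and |z + 8| < 32ε, so |1/z + 1/8| < ε.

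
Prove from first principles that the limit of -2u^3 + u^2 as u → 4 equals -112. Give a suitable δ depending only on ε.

δ = min(1, ε/113)

Let ε > 0. We want δ > 0 such that 0 < |u − 4| < δ implies |(-2u^3 + u^2) + 112| < ε.
(-2u^3 + u^2) + 112 = -2u^3 + u^2 + 112 = (u − 4)(-2u^2 - 7u - 28).
So |(-2u^3 + u^2) + 112| = |u − 4|·|-2u^2 - 7u - 28|.
Require δ ≤ 1. Then |u − 4| < 1 gives |u| < 5, and by the triangle inequality |-2u^2 - 7u - 28| ≤ 2·5^2 + 7·5 + 28 = 113.
Hence |(-2u^3 + u^2) + 112| ≤ 113|u − 4| < ε provided |u − 4| < ε/113.
Take δ = min(1, ε/113). Then 0 < |u − 4| < δ gives both |u − 4| < 1 and |u − 4| < ε/113, so |(-2u^3 + u^2) + 112| < ε.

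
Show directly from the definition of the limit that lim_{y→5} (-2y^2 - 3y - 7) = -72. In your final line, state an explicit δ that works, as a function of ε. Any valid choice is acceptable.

Fix ε > 0. We want δ > 0 such that 0 < |y − 5| < δ implies |(-2y^2 - 3y - 7) + 72| < ε.
(-2y^2 - 3y - 7) + 72 = -2y^2 - 3y + 65 = (y − 5)(-2y - 13).
So |(-2y^2 - 3y - 7) + 72| = |y − 5|·|-2y - 13|.
Assume first that |y − 5| < 1, so |y| < 6. Then |-2y - 13| ≤ 2·6 + 13 = 25.
Hence |(-2y^2 - 3y - 7) + 72| ≤ 25|y − 5| < ε provided |y − 5| < ε/25.
Choosing δ = min(1, ε/25) ensures both conditions, hence |(-2y^2 - 3y - 7) + 72| < ε.

δ = min(1, ε/25)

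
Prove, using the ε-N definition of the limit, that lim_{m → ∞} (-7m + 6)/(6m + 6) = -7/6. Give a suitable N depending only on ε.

Suppose ε > 0. For m ≥ 1, |(-7m + 6)/(6m + 6) + 7/6| = |78|/(6(6m + 6)) = 78/(6(6m + 6)).
Since 6m + 6 ≥ 6m for m ≥ 1, this is ≤ 78/(6·6m) = (13/6)/m.
So |(-7m + 6)/(6m + 6) + 7/6| < ε whenever m > (13/6)/ε.
Take N = (13/6)/ε. If m > N then |(-7m + 6)/(6m + 6) + 7/6| ≤ (13/6)/m < ε.

N = (13/6)/ε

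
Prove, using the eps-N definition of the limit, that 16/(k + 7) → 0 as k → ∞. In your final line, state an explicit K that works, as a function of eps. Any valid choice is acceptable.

K = 16/eps

Let eps > 0. For k ≥ 1, |16/(k + 7) − 0| = 16/(k + 7) ≤ 16/k.
We need 16/k < eps, i.e. k > 16/eps.
Take K = 16/eps. If k > K then |16/(k + 7)| ≤ 16/k < eps.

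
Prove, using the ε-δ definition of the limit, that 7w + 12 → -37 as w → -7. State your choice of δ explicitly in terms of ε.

Let ε > 0 be given. We need δ > 0 so that 0 < |w + 7| < δ implies |(7w + 12) + 37| < ε.
|(7w + 12) + 37| = |7w + 49| = 7|w + 7|.
Thus it suffices that |w + 7| < ε/7.
Take δ = ε/7. If 0 < |w + 7| < δ then |(7w + 12) + 37| = 7|w + 7| < 7·(ε/7) = ε.

δ = ε/7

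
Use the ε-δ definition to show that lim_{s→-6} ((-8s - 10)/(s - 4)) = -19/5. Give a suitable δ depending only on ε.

Suppose ε > 0. We want δ > 0 with 0 < |s + 6| < δ ⇒ |(-8s - 10)/(s - 4) + 19/5| < ε.
Combining over a common denominator, (-8s - 10)/(s - 4) + 19/5 = [(-8s - 10)·(-10) − 38·(s - 4)] / [(-10)·(s - 4)] = 42(s + 6) / ((-10)(s - 4)).
So |(-8s - 10)/(s - 4) + 19/5| = 42|s + 6| / (10·|s − 4|).
Require δ ≤ 5, so |s − 4| ≥ |-10| − |s + 6| > 10 − 5 = 5.
Hence |(-8s - 10)/(s - 4) + 19/5| < 42|s + 6|/(10·5) = (21/25)|s + 6|, which is < ε once |s + 6| < (25/21)ε.
Take δ = min(5, (25/21)ε). Then 0 < |s + 6| < δ forces both bounds, so |(-8s - 10)/(s - 4) + 19/5| < ε.

δ = min(5, (25/21)ε)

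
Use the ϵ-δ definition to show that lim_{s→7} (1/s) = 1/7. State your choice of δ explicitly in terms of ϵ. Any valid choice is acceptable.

δ = min(7/2, (49/2)ϵ)

Let ϵ > 0. We seek δ > 0 such that 0 < |s − 7| < δ implies |1/s − (1/7)| < ϵ.
|1/s − (1/7)| = |7 − s|/(7·|s|) = |s − 7|/(7|s|).
Restrict δ ≤ 7/2. Then |s − 7| < 7/2 gives |s| > 7/2, so 7|s| > 49/2.
Then |1/s − (1/7)| < |s − 7|/(49/2), which is < ϵ when |s − 7| < (49/2)ϵ.
Take δ = min(7/2, (49/2)ϵ). Then 0 < |s − 7| < δ gives both |s − 7| < 7/2 and |s − 7| < (49/2)ϵ, so |1/s − (1/7)| < ϵ.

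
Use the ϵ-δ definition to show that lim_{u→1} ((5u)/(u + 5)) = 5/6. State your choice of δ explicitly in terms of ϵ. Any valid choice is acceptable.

δ = min(3, (18/25)ϵ)

Let ϵ > 0 be given. We want δ > 0 with 0 < |u − 1| < δ ⇒ |(5u)/(u + 5) − (5/6)| < ϵ.
Combining over a common denominator, (5u)/(u + 5) − (5/6) = [(5u)·6 − 5·(u + 5)] / [6·(u + 5)] = 25(u − 1) / (6(u + 5)).
So |(5u)/(u + 5) − (5/6)| = 25|u − 1| / (6·|u + 5|).
Require δ ≤ 3, so |u + 5| ≥ |6| − |u − 1| > 6 − 3 = 3.
Hence |(5u)/(u + 5) − (5/6)| < 25|u − 1|/(6·3) = (25/18)|u − 1|, which is < ϵ once |u − 1| < (18/25)ϵ.
Take δ = min(3, (18/25)ϵ). Then 0 < |u − 1| < δ forces both bounds, so |(5u)/(u + 5) − (5/6)| < ϵ.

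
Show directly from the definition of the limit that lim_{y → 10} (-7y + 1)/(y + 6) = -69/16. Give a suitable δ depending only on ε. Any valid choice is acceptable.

δ = min(8, (128/43)ε)

Let ε > 0. We want δ > 0 with 0 < |y − 10| < δ ⇒ |(-7y + 1)/(y + 6) + 69/16| < ε.
Combining over a common denominator, (-7y + 1)/(y + 6) + 69/16 = [(-7y + 1)·16 − (-69)·(y + 6)] / [16·(y + 6)] = -43(y − 10) / (16(y + 6)).
So |(-7y + 1)/(y + 6) + 69/16| = 43|y − 10| / (16·|y + 6|).
Require δ ≤ 8, so |y + 6| ≥ |16| − |y − 10| > 16 − 8 = 8.
Hence |(-7y + 1)/(y + 6) + 69/16| < 43|y − 10|/(16·8) = (43/128)|y − 10|, which is < ε once |y − 10| < (128/43)ε.
Take δ = min(8, (128/43)ε). Then 0 < |y − 10| < δ forces both bounds, so |(-7y + 1)/(y + 6) + 69/16| < ε.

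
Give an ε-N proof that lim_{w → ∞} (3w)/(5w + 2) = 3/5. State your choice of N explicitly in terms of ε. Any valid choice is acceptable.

Fix ε > 0. We seek N > 0 such that w > N implies |(3w)/(5w + 2) − (3/5)| < ε.
(3w)/(5w + 2) − (3/5) = (5(3w) − 3(5w + 2)) / (5(5w + 2)) = -6/(5(5w + 2)).
For w > 0 we have 5w + 2 > 5w, so |(3w)/(5w + 2) − (3/5)| = 6/(5(5w + 2)) < 6/(5·5w) = (6/25)/w.
Thus |(3w)/(5w + 2) − (3/5)| < ε whenever w > (6/25)/ε.
Take N = (6/25)/ε. If w > N then |(3w)/(5w + 2) − (3/5)| < (6/25)/w < ε.

N = (6/25)/ε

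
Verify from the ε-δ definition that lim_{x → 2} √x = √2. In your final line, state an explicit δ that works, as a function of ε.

Fix ε > 0. We want δ > 0 such that 0 < |x − 2| < δ implies |√x − √2| < ε.
Multiplying by the conjugate, |√x − √2| = |x − 2|/(√x + √2).
Restrict δ ≤ 2 so that |x − 2| < 2 forces x > 0, and then √x + √2 > √2.
Hence |√x − √2| < |x − 2|/√2, which is < ε once |x − 2| < √2·ε.
Take δ = min(2, √2·ε). If 0 < |x − 2| < δ then x > 0 and |√x − √2| < |x − 2|/√2 < ε.

δ = min(2, √2·ε)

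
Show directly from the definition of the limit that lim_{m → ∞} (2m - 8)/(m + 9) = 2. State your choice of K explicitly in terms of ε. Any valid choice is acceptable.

K = 26/ε

Fix ε > 0. For m ≥ 1, |(2m - 8)/(m + 9) − 2| = |-26|/((m + 9)) = 26/((m + 9)).
Since m + 9 ≥ m for m ≥ 1, this is ≤ 26/(m) = 26/m.
So |(2m - 8)/(m + 9) − 2| < ε whenever m > 26/ε.
Take K = 26/ε. If m > K then |(2m - 8)/(m + 9) − 2| ≤ 26/m < ε.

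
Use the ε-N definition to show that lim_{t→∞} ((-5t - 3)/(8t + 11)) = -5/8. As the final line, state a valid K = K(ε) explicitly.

K = (31/64)/ε

Fix ε > 0. We seek K > 0 such that t > K implies |(-5t - 3)/(8t + 11) + 5/8| < ε.
(-5t - 3)/(8t + 11) + 5/8 = (8(-5t - 3) − (-5)(8t + 11)) / (8(8t + 11)) = 31/(8(8t + 11)).
For t > 0 we have 8t + 11 > 8t, so |(-5t - 3)/(8t + 11) + 5/8| = 31/(8(8t + 11)) < 31/(8·8t) = (31/64)/t.
Thus |(-5t - 3)/(8t + 11) + 5/8| < ε whenever t > (31/64)/ε.
Take K = (31/64)/ε. If t > K then |(-5t - 3)/(8t + 11) + 5/8| < (31/64)/t < ε.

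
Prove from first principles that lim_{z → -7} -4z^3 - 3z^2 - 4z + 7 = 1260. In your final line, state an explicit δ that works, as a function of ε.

Let ε > 0 be given. We want δ > 0 such that 0 < |z + 7| < δ implies |(-4z^3 - 3z^2 - 4z + 7) − 1260| < ε.
(-4z^3 - 3z^2 - 4z + 7) − 1260 = -4z^3 - 3z^2 - 4z - 1253 = (z + 7)(-4z^2 + 25z - 179).
So |(-4z^3 - 3z^2 - 4z + 7) − 1260| = |z + 7|·|-4z^2 + 25z - 179|.
Require δ ≤ 2. Then |z + 7| < 2 gives |z| < 9, and by the triangle inequality |-4z^2 + 25z - 179| ≤ 4·9^2 + 25·9 + 179 = 728.
Hence |(-4z^3 - 3z^2 - 4z + 7) − 1260| ≤ 728|z + 7| < ε provided |z + 7| < ε/728.
Choosing δ = min(2, ε/728) ensures both conditions, hence |(-4z^3 - 3z^2 - 4z + 7) − 1260| < ε.

δ = min(2, ε/728)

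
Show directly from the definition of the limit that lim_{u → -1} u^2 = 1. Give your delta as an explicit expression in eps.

Let eps > 0 be given. We seek delta > 0 with 0 < |u + 1| < delta ⇒ |u^2 − 1| < eps.
Factor: u^2 − 1 = (u + 1)(u - 1), so |u^2 − 1| = |u + 1|·|u - 1|.
Impose delta ≤ 1 so that |u| < 2; then |u - 1| ≤ 3.
Hence |u^2 − 1| ≤ 3|u + 1|, which is < eps once |u + 1| < eps/3.
Take delta = min(1, eps/3). If 0 < |u + 1| < delta then both bounds hold and |u^2 − 1| ≤ 3|u + 1| < 3·(eps/3) = eps.

delta = min(1, eps/3)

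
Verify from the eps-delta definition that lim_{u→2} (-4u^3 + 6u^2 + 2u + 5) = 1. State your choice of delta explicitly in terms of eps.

delta = min(2, eps/74)

Suppose eps > 0. We want delta > 0 such that 0 < |u − 2| < delta implies |(-4u^3 + 6u^2 + 2u + 5) − 1| < eps.
(-4u^3 + 6u^2 + 2u + 5) − 1 = -4u^3 + 6u^2 + 2u + 4 = (u − 2)(-4u^2 - 2u - 2).
So |(-4u^3 + 6u^2 + 2u + 5) − 1| = |u − 2|·|-4u^2 - 2u - 2|.
Require delta ≤ 2. Then |u − 2| < 2 gives |u| < 4, and by the triangle inequality |-4u^2 - 2u - 2| ≤ 4·4^2 + 2·4 + 2 = 74.
Hence |(-4u^3 + 6u^2 + 2u + 5) − 1| ≤ 74|u − 2| < eps provided |u − 2| < eps/74.
Take delta = min(2, eps/74). Then 0 < |u − 2| < delta gives both |u − 2| < 2 and |u − 2| < eps/74, so |(-4u^3 + 6u^2 + 2u + 5) − 1| < eps.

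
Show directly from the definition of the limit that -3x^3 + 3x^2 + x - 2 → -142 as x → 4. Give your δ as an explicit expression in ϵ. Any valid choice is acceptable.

Fix ϵ > 0. We want δ > 0 such that 0 < |x − 4| < δ implies |(-3x^3 + 3x^2 + x - 2) + 142| < ϵ.
(-3x^3 + 3x^2 + x - 2) + 142 = -3x^3 + 3x^2 + x + 140 = (x − 4)(-3x^2 - 9x - 35).
So |(-3x^3 + 3x^2 + x - 2) + 142| = |x − 4|·|-3x^2 - 9x - 35|.
Require δ ≤ 1. Then |x − 4| < 1 gives |x| < 5, and by the triangle inequality |-3x^2 - 9x - 35| ≤ 3·5^2 + 9·5 + 35 = 155.
Hence |(-3x^3 + 3x^2 + x - 2) + 142| ≤ 155|x − 4| < ϵ provided |x − 4| < ϵ/155.
Choosing δ = min(1, ϵ/155) ensures both conditions, hence |(-3x^3 + 3x^2 + x - 2) + 142| < ϵ.

δ = min(1, ϵ/155)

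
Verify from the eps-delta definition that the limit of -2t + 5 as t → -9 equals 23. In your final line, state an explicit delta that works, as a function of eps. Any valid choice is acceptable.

delta = eps/2

Let eps > 0. We need delta > 0 so that 0 < |t + 9| < delta implies |(-2t + 5) − 23| < eps.
|(-2t + 5) − 23| = |-2t - 18| = 2|t + 9|.
So 2|t + 9| < eps exactly when |t + 9| < eps/2.
Choosing delta = eps/2 gives |(-2t + 5) − 23| = 2|t + 9| < eps whenever |t + 9| < delta.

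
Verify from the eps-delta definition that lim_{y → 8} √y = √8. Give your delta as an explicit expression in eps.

delta = min(8, √8·eps)

Fix eps > 0. We want delta > 0 such that 0 < |y − 8| < delta implies |√y − √8| < eps.
Multiplying by the conjugate, |√y − √8| = |y − 8|/(√y + √8).
Restrict delta ≤ 8 so that |y − 8| < 8 forces y > 0, and then √y + √8 > √8.
Hence |√y − √8| < |y − 8|/√8, which is < eps once |y − 8| < √8·eps.
Take delta = min(8, √8·eps). If 0 < |y − 8| < delta then y > 0 and |√y − √8| < |y − 8|/√8 < eps.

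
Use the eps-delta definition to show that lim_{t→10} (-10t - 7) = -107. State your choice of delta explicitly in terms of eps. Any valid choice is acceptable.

Let eps > 0. We need delta > 0 so that 0 < |t − 10| < delta implies |(-10t - 7) + 107| < eps.
Since (-10t - 7) + 107 = -10(t − 10), we have |(-10t - 7) + 107| = 10|t − 10|.
Thus it suffices that |t − 10| < eps/10.
Choosing delta = eps/10 gives |(-10t - 7) + 107| = 10|t − 10| < eps whenever |t − 10| < delta.

delta = eps/10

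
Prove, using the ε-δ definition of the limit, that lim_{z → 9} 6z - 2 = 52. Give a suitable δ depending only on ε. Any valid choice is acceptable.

Fix ε > 0. We need δ > 0 so that 0 < |z − 9| < δ implies |(6z - 2) − 52| < ε.
Since (6z - 2) − 52 = 6(z − 9), we have |(6z - 2) − 52| = 6|z − 9|.
Thus it suffices that |z − 9| < ε/6.
Choosing δ = ε/6 gives |(6z - 2) − 52| = 6|z − 9| < ε whenever |z − 9| < δ.

δ = ε/6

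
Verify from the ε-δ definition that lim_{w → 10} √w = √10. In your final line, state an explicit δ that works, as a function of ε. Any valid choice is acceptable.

δ = min(10, √10·ε)

Suppose ε > 0. We want δ > 0 such that 0 < |w − 10| < δ implies |√w − √10| < ε.
Rationalise: √w − √10 = (w − 10)/(√w + √10), so |√w − √10| = |w − 10|/(√w + √10).
Restrict δ ≤ 10 so that |w − 10| < 10 forces w > 0, and then √w + √10 > √10.
Hence |√w − √10| < |w − 10|/√10, which is < ε once |w − 10| < √10·ε.
Take δ = min(10, √10·ε). If 0 < |w − 10| < δ then w > 0 and |√w − √10| < |w − 10|/√10 < ε.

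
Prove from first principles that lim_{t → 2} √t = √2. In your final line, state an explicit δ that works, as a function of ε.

δ = min(2, √2·ε)

Suppose ε > 0. We want δ > 0 such that 0 < |t − 2| < δ implies |√t − √2| < ε.
Multiplying by the conjugate, |√t − √2| = |t − 2|/(√t + √2).
Restrict δ ≤ 2 so that |t − 2| < 2 forces t > 0, and then √t + √2 > √2.
Hence |√t − √2| < |t − 2|/√2, which is < ε once |t − 2| < √2·ε.
Take δ = min(2, √2·ε). If 0 < |t − 2| < δ then t > 0 and |√t − √2| < |t − 2|/√2 < ε.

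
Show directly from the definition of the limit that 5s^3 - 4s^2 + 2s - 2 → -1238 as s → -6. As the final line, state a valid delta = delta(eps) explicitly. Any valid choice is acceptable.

Let eps > 0. We want delta > 0 such that 0 < |s + 6| < delta implies |(5s^3 - 4s^2 + 2s - 2) + 1238| < eps.
(5s^3 - 4s^2 + 2s - 2) + 1238 = 5s^3 - 4s^2 + 2s + 1236 = (s + 6)(5s^2 - 34s + 206).
So |(5s^3 - 4s^2 + 2s - 2) + 1238| = |s + 6|·|5s^2 - 34s + 206|.
Assume first that |s + 6| < 1, so |s| < 7. Then |5s^2 - 34s + 206| ≤ 5·7^2 + 34·7 + 206 = 689.
Hence |(5s^3 - 4s^2 + 2s - 2) + 1238| ≤ 689|s + 6| < eps provided |s + 6| < eps/689.
Choosing delta = min(1, eps/689) ensures both conditions, hence |(5s^3 - 4s^2 + 2s - 2) + 1238| < eps.

delta = min(1, eps/689)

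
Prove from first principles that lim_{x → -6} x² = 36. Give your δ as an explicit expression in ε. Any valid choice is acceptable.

δ = min(1, ε/13)

Fix ε > 0. We seek δ > 0 with 0 < |x + 6| < δ ⇒ |x² − 36| < ε.
Factor: x² − 36 = (x + 6)(x - 6), so |x² − 36| = |x + 6|·|x - 6|.
Impose δ ≤ 1 so that |x| < 7; then |x - 6| ≤ 13.
Hence |x² − 36| ≤ 13|x + 6|, which is < ε once |x + 6| < ε/13.
Take δ = min(1, ε/13). If 0 < |x + 6| < δ then both bounds hold and |x² − 36| ≤ 13|x + 6| < 13·(ε/13) = ε.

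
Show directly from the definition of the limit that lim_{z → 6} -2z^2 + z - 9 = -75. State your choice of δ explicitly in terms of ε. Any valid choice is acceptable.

δ = min(1, ε/25)

Let ε > 0. We want δ > 0 such that 0 < |z − 6| < δ implies |(-2z^2 + z - 9) + 75| < ε.
(-2z^2 + z - 9) + 75 = -2z^2 + z + 66 = (z − 6)(-2z - 11).
So |(-2z^2 + z - 9) + 75| = |z − 6|·|-2z - 11|.
Assume first that |z − 6| < 1, so |z| < 7. Then |-2z - 11| ≤ 2·7 + 11 = 25.
Hence |(-2z^2 + z - 9) + 75| ≤ 25|z − 6| < ε provided |z − 6| < ε/25.
Take δ = min(1, ε/25). Then 0 < |z − 6| < δ gives both |z − 6| < 1 and |z − 6| < ε/25, so |(-2z^2 + z - 9) + 75| < ε.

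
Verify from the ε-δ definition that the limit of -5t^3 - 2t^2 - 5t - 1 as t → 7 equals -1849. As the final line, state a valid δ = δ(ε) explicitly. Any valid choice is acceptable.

δ = min(1, ε/880)

Let ε > 0. We want δ > 0 such that 0 < |t − 7| < δ implies |(-5t^3 - 2t^2 - 5t - 1) + 1849| < ε.
(-5t^3 - 2t^2 - 5t - 1) + 1849 = -5t^3 - 2t^2 - 5t + 1848 = (t − 7)(-5t^2 - 37t - 264).
So |(-5t^3 - 2t^2 - 5t - 1) + 1849| = |t − 7|·|-5t^2 - 37t - 264|.
Require δ ≤ 1. Then |t − 7| < 1 gives |t| < 8, and by the triangle inequality |-5t^2 - 37t - 264| ≤ 5·8^2 + 37·8 + 264 = 880.
Hence |(-5t^3 - 2t^2 - 5t - 1) + 1849| ≤ 880|t − 7| < ε provided |t − 7| < ε/880.
Take δ = min(1, ε/880). Then 0 < |t − 7| < δ gives both |t − 7| < 1 and |t − 7| < ε/880, so |(-5t^3 - 2t^2 - 5t - 1) + 1849| < ε.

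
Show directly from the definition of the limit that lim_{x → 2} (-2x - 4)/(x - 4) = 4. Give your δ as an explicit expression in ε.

δ = min(1, (1/6)ε)

Suppose ε > 0. We want δ > 0 with 0 < |x − 2| < δ ⇒ |(-2x - 4)/(x - 4) − 4| < ε.
Combining over a common denominator, (-2x - 4)/(x - 4) − 4 = [(-2x - 4)·(-2) − (-8)·(x - 4)] / [(-2)·(x - 4)] = 12(x − 2) / ((-2)(x - 4)).
So |(-2x - 4)/(x - 4) − 4| = 12|x − 2| / (2·|x − 4|).
Restrict δ ≤ 1. Then |x − 2| < 1 gives |x − 4| = |(x − 2) + (-2)| ≥ 2 − 1 = 1.
Hence |(-2x - 4)/(x - 4) − 4| < 12|x − 2|/(2·1) = 6|x − 2|, which is < ε once |x − 2| < (1/6)ε.
Take δ = min(1, (1/6)ε). Then 0 < |x − 2| < δ forces both bounds, so |(-2x - 4)/(x - 4) − 4| < ε.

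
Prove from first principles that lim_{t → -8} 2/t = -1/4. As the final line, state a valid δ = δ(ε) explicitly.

δ = min(4, 16ε)

Fix ε > 0. We seek δ > 0 such that 0 < |t + 8| < δ implies |2/t + 1/4| < ε.
|2/t + 1/4| = 2·|-8 − t|/(8·|t|) = 2|t + 8|/(8|t|).
Restrict δ ≤ 4. Then |t + 8| < 4 gives |t| > 4, so 8|t| > 32.
Then |2/t + 1/4| < 2|t + 8|/32, which is < ε when |t + 8| < 16ε.
Take δ = min(4, 16ε). Then 0 < |t + 8| < δ gives both |t + 8| < 4 and |t + 8| < 16ε, so |2/t + 1/4| < ε.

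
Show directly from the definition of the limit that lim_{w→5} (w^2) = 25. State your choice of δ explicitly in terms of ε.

Let ε > 0 be given. We seek δ > 0 with 0 < |w − 5| < δ ⇒ |w^2 − 25| < ε.
Factor: w^2 − 25 = (w − 5)(w + 5), so |w^2 − 25| = |w − 5|·|w + 5|.
Restrict δ ≤ 2. Then |w − 5| < 2 gives |w| < 7, so by the triangle inequality |w + 5| ≤ 7 + 5 = 12.
Hence |w^2 − 25| ≤ 12|w − 5|, which is < ε once |w − 5| < ε/12.
Take δ = min(2, ε/12). If 0 < |w − 5| < δ then both bounds hold and |w^2 − 25| ≤ 12|w − 5| < 12·(ε/12) = ε.

δ = min(2, ε/12)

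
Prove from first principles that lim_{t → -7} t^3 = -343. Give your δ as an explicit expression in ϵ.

δ = min(1, ϵ/169)

Suppose ϵ > 0. We seek δ > 0 with 0 < |t + 7| < δ ⇒ |t^3 + 343| < ϵ.
Factor: t^3 + 343 = (t + 7)(t^2 - 7t + 49), so |t^3 + 343| = |t + 7|·|t^2 - 7t + 49|.
Impose δ ≤ 1 so that |t| < 8; then |t^2 - 7t + 49| ≤ 169.
Hence |t^3 + 343| ≤ 169|t + 7|, which is < ϵ once |t + 7| < ϵ/169.
Take δ = min(1, ϵ/169). If 0 < |t + 7| < δ then both bounds hold and |t^3 + 343| ≤ 169|t + 7| < 169·(ϵ/169) = ϵ.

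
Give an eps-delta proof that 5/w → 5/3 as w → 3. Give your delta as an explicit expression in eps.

delta = min(3/2, (9/10)eps)

Suppose eps > 0. We seek delta > 0 such that 0 < |w − 3| < delta implies |5/w − (5/3)| < eps.
|5/w − (5/3)| = 5·|3 − w|/(3·|w|) = 5|w − 3|/(3|w|).
Require delta ≤ 3/2 so that |w| > 3 − 3/2 = 3/2, hence 3|w| > 9/2.
Then |5/w − (5/3)| < 5|w − 3|/(9/2), which is < eps when |w − 3| < (9/10)eps.
Take delta = min(3/2, (9/10)eps). Then 0 < |w − 3| < delta gives both |w − 3| < 3/2 and |w − 3| < (9/10)eps, so |5/w − (5/3)| < eps.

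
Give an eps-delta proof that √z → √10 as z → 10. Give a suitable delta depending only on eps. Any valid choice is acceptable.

Suppose eps > 0. We want delta > 0 such that 0 < |z − 10| < delta implies |√z − √10| < eps.
Rationalise: √z − √10 = (z − 10)/(√z + √10), so |√z − √10| = |z − 10|/(√z + √10).
Restrict delta ≤ 10 so that |z − 10| < 10 forces z > 0, and then √z + √10 > √10.
Hence |√z − √10| < |z − 10|/√10, which is < eps once |z − 10| < √10·eps.
Take delta = min(10, √10·eps). If 0 < |z − 10| < delta then z > 0 and |√z − √10| < |z − 10|/√10 < eps.

delta = min(10, √10·eps)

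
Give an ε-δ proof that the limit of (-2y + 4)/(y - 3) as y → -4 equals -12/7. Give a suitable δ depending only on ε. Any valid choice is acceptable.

Let ε > 0 be given. We want δ > 0 with 0 < |y + 4| < δ ⇒ |(-2y + 4)/(y - 3) + 12/7| < ε.
Combining over a common denominator, (-2y + 4)/(y - 3) + 12/7 = [(-2y + 4)·(-7) − 12·(y - 3)] / [(-7)·(y - 3)] = 2(y + 4) / ((-7)(y - 3)).
So |(-2y + 4)/(y - 3) + 12/7| = 2|y + 4| / (7·|y − 3|).
Require δ ≤ 7/2, so |y − 3| ≥ |-7| − |y + 4| > 7 − 7/2 = 7/2.
Hence |(-2y + 4)/(y - 3) + 12/7| < 2|y + 4|/(7·(7/2)) = (4/49)|y + 4|, which is < ε once |y + 4| < (49/4)ε.
Take δ = min(7/2, (49/4)ε). Then 0 < |y + 4| < δ forces both bounds, so |(-2y + 4)/(y - 3) + 12/7| < ε.

δ = min(7/2, (49/4)ε)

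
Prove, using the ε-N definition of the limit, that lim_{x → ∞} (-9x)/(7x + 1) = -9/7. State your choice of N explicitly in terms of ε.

Let ε > 0. We seek N > 0 such that x > N implies |(-9x)/(7x + 1) + 9/7| < ε.
(-9x)/(7x + 1) + 9/7 = (7(-9x) − (-9)(7x + 1)) / (7(7x + 1)) = 9/(7(7x + 1)).
For x > 0 we have 7x + 1 > 7x, so |(-9x)/(7x + 1) + 9/7| = 9/(7(7x + 1)) < 9/(7·7x) = (9/49)/x.
Thus |(-9x)/(7x + 1) + 9/7| < ε whenever x > (9/49)/ε.
Take N = (9/49)/ε. If x > N then |(-9x)/(7x + 1) + 9/7| < (9/49)/x < ε.

N = (9/49)/ε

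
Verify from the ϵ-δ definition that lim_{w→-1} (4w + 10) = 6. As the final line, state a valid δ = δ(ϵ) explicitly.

Let ϵ > 0. We need δ > 0 so that 0 < |w + 1| < δ implies |(4w + 10) − 6| < ϵ.
Since (4w + 10) − 6 = 4(w + 1), we have |(4w + 10) − 6| = 4|w + 1|.
So 4|w + 1| < ϵ exactly when |w + 1| < ϵ/4.
Choosing δ = ϵ/4 gives |(4w + 10) − 6| = 4|w + 1| < ϵ whenever |w + 1| < δ.

δ = ϵ/4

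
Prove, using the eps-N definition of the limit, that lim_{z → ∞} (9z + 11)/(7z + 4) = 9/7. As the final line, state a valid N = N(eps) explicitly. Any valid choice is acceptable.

N = (41/49)/eps

Let eps > 0 be given. We seek N > 0 such that z > N implies |(9z + 11)/(7z + 4) − (9/7)| < eps.
(9z + 11)/(7z + 4) − (9/7) = (7(9z + 11) − 9(7z + 4)) / (7(7z + 4)) = 41/(7(7z + 4)).
For z > 0 we have 7z + 4 > 7z, so |(9z + 11)/(7z + 4) − (9/7)| = 41/(7(7z + 4)) < 41/(7·7z) = (41/49)/z.
Thus |(9z + 11)/(7z + 4) − (9/7)| < eps whenever z > (41/49)/eps.
Take N = (41/49)/eps. If z > N then |(9z + 11)/(7z + 4) − (9/7)| < (41/49)/z < eps.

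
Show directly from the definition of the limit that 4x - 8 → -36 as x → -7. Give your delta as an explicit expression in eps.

Suppose eps > 0. We need delta > 0 so that 0 < |x + 7| < delta implies |(4x - 8) + 36| < eps.
Since (4x - 8) + 36 = 4(x + 7), we have |(4x - 8) + 36| = 4|x + 7|.
Thus it suffices that |x + 7| < eps/4.
Choosing delta = eps/4 gives |(4x - 8) + 36| = 4|x + 7| < eps whenever |x + 7| < delta.

delta = eps/4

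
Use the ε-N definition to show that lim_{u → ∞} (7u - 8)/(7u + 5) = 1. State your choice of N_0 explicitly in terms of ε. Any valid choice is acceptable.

N_0 = (13/7)/ε

Fix ε > 0. We seek N_0 > 0 such that u > N_0 implies |(7u - 8)/(7u + 5) − 1| < ε.
(7u - 8)/(7u + 5) − 1 = (7(7u - 8) − 7(7u + 5)) / (7(7u + 5)) = -91/(7(7u + 5)).
For u > 0 we have 7u + 5 > 7u, so |(7u - 8)/(7u + 5) − 1| = 91/(7(7u + 5)) < 91/(7·7u) = (13/7)/u.
Thus |(7u - 8)/(7u + 5) − 1| < ε whenever u > (13/7)/ε.
Take N_0 = (13/7)/ε. If u > N_0 then |(7u - 8)/(7u + 5) − 1| < (13/7)/u < ε.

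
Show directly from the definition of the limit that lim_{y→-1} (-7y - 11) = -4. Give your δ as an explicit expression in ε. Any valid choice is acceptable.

Fix ε > 0. We need δ > 0 so that 0 < |y + 1| < δ implies |(-7y - 11) + 4| < ε.
Since (-7y - 11) + 4 = -7(y + 1), we have |(-7y - 11) + 4| = 7|y + 1|.
So 7|y + 1| < ε exactly when |y + 1| < ε/7.
Take δ = ε/7. If 0 < |y + 1| < δ then |(-7y - 11) + 4| = 7|y + 1| < 7·(ε/7) = ε.

δ = ε/7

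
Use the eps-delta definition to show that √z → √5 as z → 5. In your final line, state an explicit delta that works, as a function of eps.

delta = min(5, √5·eps)

Fix eps > 0. We want delta > 0 such that 0 < |z − 5| < delta implies |√z − √5| < eps.
Multiplying by the conjugate, |√z − √5| = |z − 5|/(√z + √5).
Restrict delta ≤ 5 so that |z − 5| < 5 forces z > 0, and then √z + √5 > √5.
Hence |√z − √5| < |z − 5|/√5, which is < eps once |z − 5| < √5·eps.
Take delta = min(5, √5·eps). If 0 < |z − 5| < delta then z > 0 and |√z − √5| < |z − 5|/√5 < eps.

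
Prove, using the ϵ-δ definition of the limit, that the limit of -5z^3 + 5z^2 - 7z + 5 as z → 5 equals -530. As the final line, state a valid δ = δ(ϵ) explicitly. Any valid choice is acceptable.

Let ϵ > 0. We want δ > 0 such that 0 < |z − 5| < δ implies |(-5z^3 + 5z^2 - 7z + 5) + 530| < ϵ.
(-5z^3 + 5z^2 - 7z + 5) + 530 = -5z^3 + 5z^2 - 7z + 535 = (z − 5)(-5z^2 - 20z - 107).
So |(-5z^3 + 5z^2 - 7z + 5) + 530| = |z − 5|·|-5z^2 - 20z - 107|.
Assume first that |z − 5| < 1, so |z| < 6. Then |-5z^2 - 20z - 107| ≤ 5·6^2 + 20·6 + 107 = 407.
Hence |(-5z^3 + 5z^2 - 7z + 5) + 530| ≤ 407|z − 5| < ϵ provided |z − 5| < ϵ/407.
Take δ = min(1, ϵ/407). Then 0 < |z − 5| < δ gives both |z − 5| < 1 and |z − 5| < ϵ/407, so |(-5z^3 + 5z^2 - 7z + 5) + 530| < ϵ.

δ = min(1, ϵ/407)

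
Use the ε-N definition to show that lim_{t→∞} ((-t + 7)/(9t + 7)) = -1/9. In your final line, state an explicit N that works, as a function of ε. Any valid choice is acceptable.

N = (70/81)/ε

Fix ε > 0. We seek N > 0 such that t > N implies |(-t + 7)/(9t + 7) + 1/9| < ε.
(-t + 7)/(9t + 7) + 1/9 = (9(-t + 7) − (-1)(9t + 7)) / (9(9t + 7)) = 70/(9(9t + 7)).
For t > 0 we have 9t + 7 > 9t, so |(-t + 7)/(9t + 7) + 1/9| = 70/(9(9t + 7)) < 70/(9·9t) = (70/81)/t.
Thus |(-t + 7)/(9t + 7) + 1/9| < ε whenever t > (70/81)/ε.
Take N = (70/81)/ε. If t > N then |(-t + 7)/(9t + 7) + 1/9| < (70/81)/t < ε.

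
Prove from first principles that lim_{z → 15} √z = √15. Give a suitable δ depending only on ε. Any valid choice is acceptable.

Let ε > 0 be given. We want δ > 0 such that 0 < |z − 15| < δ implies |√z − √15| < ε.
Rationalise: √z − √15 = (z − 15)/(√z + √15), so |√z − √15| = |z − 15|/(√z + √15).
Restrict δ ≤ 15 so that |z − 15| < 15 forces z > 0, and then √z + √15 > √15.
Hence |√z − √15| < |z − 15|/√15, which is < ε once |z − 15| < √15·ε.
Take δ = min(15, √15·ε). If 0 < |z − 15| < δ then z > 0 and |√z − √15| < |z − 15|/√15 < ε.

δ = min(15, √15·ε)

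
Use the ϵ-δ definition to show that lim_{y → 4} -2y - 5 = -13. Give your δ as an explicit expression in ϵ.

Suppose ϵ > 0. We need δ > 0 so that 0 < |y − 4| < δ implies |(-2y - 5) + 13| < ϵ.
|(-2y - 5) + 13| = |-2y + 8| = 2|y − 4|.
So 2|y − 4| < ϵ exactly when |y − 4| < ϵ/2.
Take δ = ϵ/2. If 0 < |y − 4| < δ then |(-2y - 5) + 13| = 2|y − 4| < 2·(ϵ/2) = ϵ.

δ = ϵ/2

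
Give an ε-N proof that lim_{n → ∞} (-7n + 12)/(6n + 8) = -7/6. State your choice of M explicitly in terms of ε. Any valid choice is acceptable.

M = (32/9)/ε

Fix ε > 0. For n ≥ 1, |(-7n + 12)/(6n + 8) + 7/6| = |128|/(6(6n + 8)) = 128/(6(6n + 8)).
Since 6n + 8 ≥ 6n for n ≥ 1, this is ≤ 128/(6·6n) = (32/9)/n.
So |(-7n + 12)/(6n + 8) + 7/6| < ε whenever n > (32/9)/ε.
Take M = (32/9)/ε. If n > M then |(-7n + 12)/(6n + 8) + 7/6| ≤ (32/9)/n < ε.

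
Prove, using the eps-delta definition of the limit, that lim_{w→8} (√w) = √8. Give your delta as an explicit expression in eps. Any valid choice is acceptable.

delta = min(8, √8·eps)

Let eps > 0. We want delta > 0 such that 0 < |w − 8| < delta implies |√w − √8| < eps.
Rationalise: √w − √8 = (w − 8)/(√w + √8), so |√w − √8| = |w − 8|/(√w + √8).
Restrict delta ≤ 8 so that |w − 8| < 8 forces w > 0, and then √w + √8 > √8.
Hence |√w − √8| < |w − 8|/√8, which is < eps once |w − 8| < √8·eps.
Take delta = min(8, √8·eps). If 0 < |w − 8| < delta then w > 0 and |√w − √8| < |w − 8|/√8 < eps.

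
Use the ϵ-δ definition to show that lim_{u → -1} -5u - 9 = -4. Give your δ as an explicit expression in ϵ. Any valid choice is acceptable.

Suppose ϵ > 0. We need δ > 0 so that 0 < |u + 1| < δ implies |(-5u - 9) + 4| < ϵ.
Since (-5u - 9) + 4 = -5(u + 1), we have |(-5u - 9) + 4| = 5|u + 1|.
Thus it suffices that |u + 1| < ϵ/5.
Take δ = ϵ/5. If 0 < |u + 1| < δ then |(-5u - 9) + 4| = 5|u + 1| < 5·(ϵ/5) = ϵ.

δ = ϵ/5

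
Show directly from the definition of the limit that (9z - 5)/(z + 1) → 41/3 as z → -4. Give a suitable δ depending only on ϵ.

δ = min(3/2, (9/28)ϵ)

Fix ϵ > 0. We want δ > 0 with 0 < |z + 4| < δ ⇒ |(9z - 5)/(z + 1) − (41/3)| < ϵ.
Combining over a common denominator, (9z - 5)/(z + 1) − (41/3) = [(9z - 5)·(-3) − (-41)·(z + 1)] / [(-3)·(z + 1)] = 14(z + 4) / ((-3)(z + 1)).
So |(9z - 5)/(z + 1) − (41/3)| = 14|z + 4| / (3·|z + 1|).
Require δ ≤ 3/2, so |z + 1| ≥ |-3| − |z + 4| > 3 − 3/2 = 3/2.
Hence |(9z - 5)/(z + 1) − (41/3)| < 14|z + 4|/(3·(3/2)) = (28/9)|z + 4|, which is < ϵ once |z + 4| < (9/28)ϵ.
Take δ = min(3/2, (9/28)ϵ). Then 0 < |z + 4| < δ forces both bounds, so |(9z - 5)/(z + 1) − (41/3)| < ϵ.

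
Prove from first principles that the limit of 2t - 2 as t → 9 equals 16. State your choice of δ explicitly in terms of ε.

Suppose ε > 0. We need δ > 0 so that 0 < |t − 9| < δ implies |(2t - 2) − 16| < ε.
Since (2t - 2) − 16 = 2(t − 9), we have |(2t - 2) − 16| = 2|t − 9|.
So 2|t − 9| < ε exactly when |t − 9| < ε/2.
Take δ = ε/2. If 0 < |t − 9| < δ then |(2t - 2) − 16| = 2|t − 9| < 2·(ε/2) = ε.

δ = ε/2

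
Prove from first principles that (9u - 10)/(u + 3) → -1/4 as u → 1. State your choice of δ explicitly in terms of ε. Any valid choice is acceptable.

δ = min(2, (8/37)ε)

Let ε > 0. We want δ > 0 with 0 < |u − 1| < δ ⇒ |(9u - 10)/(u + 3) + 1/4| < ε.
Combining over a common denominator, (9u - 10)/(u + 3) + 1/4 = [(9u - 10)·4 − (-1)·(u + 3)] / [4·(u + 3)] = 37(u − 1) / (4(u + 3)).
So |(9u - 10)/(u + 3) + 1/4| = 37|u − 1| / (4·|u + 3|).
Require δ ≤ 2, so |u + 3| ≥ |4| − |u − 1| > 4 − 2 = 2.
Hence |(9u - 10)/(u + 3) + 1/4| < 37|u − 1|/(4·2) = (37/8)|u − 1|, which is < ε once |u − 1| < (8/37)ε.
Take δ = min(2, (8/37)ε). Then 0 < |u − 1| < δ forces both bounds, so |(9u - 10)/(u + 3) + 1/4| < ε.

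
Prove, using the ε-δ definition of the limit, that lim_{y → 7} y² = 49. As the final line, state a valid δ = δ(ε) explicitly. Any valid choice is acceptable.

Let ε > 0 be given. We seek δ > 0 with 0 < |y − 7| < δ ⇒ |y² − 49| < ε.
Factor: y² − 49 = (y − 7)(y + 7), so |y² − 49| = |y − 7|·|y + 7|.
Restrict δ ≤ 1. Then |y − 7| < 1 gives |y| < 8, so by the triangle inequality |y + 7| ≤ 8 + 7 = 15.
Hence |y² − 49| ≤ 15|y − 7|, which is < ε once |y − 7| < ε/15.
Take δ = min(1, ε/15). If 0 < |y − 7| < δ then both bounds hold and |y² − 49| ≤ 15|y − 7| < 15·(ε/15) = ε.

δ = min(1, ε/15)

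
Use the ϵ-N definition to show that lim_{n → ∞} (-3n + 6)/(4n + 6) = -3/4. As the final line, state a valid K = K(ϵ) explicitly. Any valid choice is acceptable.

Suppose ϵ > 0. For n ≥ 1, |(-3n + 6)/(4n + 6) + 3/4| = |42|/(4(4n + 6)) = 42/(4(4n + 6)).
Since 4n + 6 ≥ 4n for n ≥ 1, this is ≤ 42/(4·4n) = (21/8)/n.
So |(-3n + 6)/(4n + 6) + 3/4| < ϵ whenever n > (21/8)/ϵ.
Take K = (21/8)/ϵ. If n > K then |(-3n + 6)/(4n + 6) + 3/4| ≤ (21/8)/n < ϵ.

K = (21/8)/ϵ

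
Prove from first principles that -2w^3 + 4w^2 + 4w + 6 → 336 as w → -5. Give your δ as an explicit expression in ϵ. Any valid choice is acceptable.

δ = min(1, ϵ/222)

Let ϵ > 0. We want δ > 0 such that 0 < |w + 5| < δ implies |(-2w^3 + 4w^2 + 4w + 6) − 336| < ϵ.
(-2w^3 + 4w^2 + 4w + 6) − 336 = -2w^3 + 4w^2 + 4w - 330 = (w + 5)(-2w^2 + 14w - 66).
So |(-2w^3 + 4w^2 + 4w + 6) − 336| = |w + 5|·|-2w^2 + 14w - 66|.
Require δ ≤ 1. Then |w + 5| < 1 gives |w| < 6, and by the triangle inequality |-2w^2 + 14w - 66| ≤ 2·6^2 + 14·6 + 66 = 222.
Hence |(-2w^3 + 4w^2 + 4w + 6) − 336| ≤ 222|w + 5| < ϵ provided |w + 5| < ϵ/222.
Choosing δ = min(1, ϵ/222) ensures both conditions, hence |(-2w^3 + 4w^2 + 4w + 6) − 336| < ϵ.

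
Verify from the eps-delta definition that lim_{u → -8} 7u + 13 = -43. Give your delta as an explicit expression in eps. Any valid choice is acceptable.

delta = eps/7

Suppose eps > 0. We need delta > 0 so that 0 < |u + 8| < delta implies |(7u + 13) + 43| < eps.
Since (7u + 13) + 43 = 7(u + 8), we have |(7u + 13) + 43| = 7|u + 8|.
So 7|u + 8| < eps exactly when |u + 8| < eps/7.
Take delta = eps/7. If 0 < |u + 8| < delta then |(7u + 13) + 43| = 7|u + 8| < 7·(eps/7) = eps.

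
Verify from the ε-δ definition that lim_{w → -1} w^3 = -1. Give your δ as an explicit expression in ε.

δ = min(1, ε/7)

Let ε > 0 be given. We seek δ > 0 with 0 < |w + 1| < δ ⇒ |w^3 + 1| < ε.
Factor: w^3 + 1 = (w + 1)(w^2 - w + 1), so |w^3 + 1| = |w + 1|·|w^2 - w + 1|.
Restrict δ ≤ 1. Then |w + 1| < 1 gives |w| < 2, so by the triangle inequality |w^2 - w + 1| ≤ 2^2 + 2 + 1 = 7.
Hence |w^3 + 1| ≤ 7|w + 1|, which is < ε once |w + 1| < ε/7.
Take δ = min(1, ε/7). If 0 < |w + 1| < δ then both bounds hold and |w^3 + 1| ≤ 7|w + 1| < 7·(ε/7) = ε.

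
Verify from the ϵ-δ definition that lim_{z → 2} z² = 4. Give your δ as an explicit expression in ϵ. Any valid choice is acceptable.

Fix ϵ > 0. We seek δ > 0 with 0 < |z − 2| < δ ⇒ |z² − 4| < ϵ.
Factor: z² − 4 = (z − 2)(z + 2), so |z² − 4| = |z − 2|·|z + 2|.
Impose δ ≤ 1 so that |z| < 3; then |z + 2| ≤ 5.
Hence |z² − 4| ≤ 5|z − 2|, which is < ϵ once |z − 2| < ϵ/5.
Take δ = min(1, ϵ/5). If 0 < |z − 2| < δ then both bounds hold and |z² − 4| ≤ 5|z − 2| < 5·(ϵ/5) = ϵ.

δ = min(1, ϵ/5)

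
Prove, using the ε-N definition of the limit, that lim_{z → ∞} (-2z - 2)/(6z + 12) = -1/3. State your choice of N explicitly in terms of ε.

Let ε > 0 be given. We seek N > 0 such that z > N implies |(-2z - 2)/(6z + 12) + 1/3| < ε.
(-2z - 2)/(6z + 12) + 1/3 = (6(-2z - 2) − (-2)(6z + 12)) / (6(6z + 12)) = 12/(6(6z + 12)).
For z > 0 we have 6z + 12 > 6z, so |(-2z - 2)/(6z + 12) + 1/3| = 12/(6(6z + 12)) < 12/(6·6z) = (1/3)/z.
Thus |(-2z - 2)/(6z + 12) + 1/3| < ε whenever z > (1/3)/ε.
Take N = (1/3)/ε. If z > N then |(-2z - 2)/(6z + 12) + 1/3| < (1/3)/z < ε.

N = (1/3)/ε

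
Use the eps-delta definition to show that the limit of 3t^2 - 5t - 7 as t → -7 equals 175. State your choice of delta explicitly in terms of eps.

delta = min(2, eps/53)

Fix eps > 0. We want delta > 0 such that 0 < |t + 7| < delta implies |(3t^2 - 5t - 7) − 175| < eps.
(3t^2 - 5t - 7) − 175 = 3t^2 - 5t - 182 = (t + 7)(3t - 26).
So |(3t^2 - 5t - 7) − 175| = |t + 7|·|3t - 26|.
Assume first that |t + 7| < 2, so |t| < 9. Then |3t - 26| ≤ 3·9 + 26 = 53.
Hence |(3t^2 - 5t - 7) − 175| ≤ 53|t + 7| < eps provided |t + 7| < eps/53.
Choosing delta = min(2, eps/53) ensures both conditions, hence |(3t^2 - 5t - 7) − 175| < eps.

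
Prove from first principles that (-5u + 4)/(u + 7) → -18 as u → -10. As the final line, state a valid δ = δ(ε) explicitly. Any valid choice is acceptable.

δ = min(3/2, (3/26)ε)

Fix ε > 0. We want δ > 0 with 0 < |u + 10| < δ ⇒ |(-5u + 4)/(u + 7) + 18| < ε.
Combining over a common denominator, (-5u + 4)/(u + 7) + 18 = [(-5u + 4)·(-3) − 54·(u + 7)] / [(-3)·(u + 7)] = -39(u + 10) / ((-3)(u + 7)).
So |(-5u + 4)/(u + 7) + 18| = 39|u + 10| / (3·|u + 7|).
Require δ ≤ 3/2, so |u + 7| ≥ |-3| − |u + 10| > 3 − 3/2 = 3/2.
Hence |(-5u + 4)/(u + 7) + 18| < 39|u + 10|/(3·(3/2)) = (26/3)|u + 10|, which is < ε once |u + 10| < (3/26)ε.
Take δ = min(3/2, (3/26)ε). Then 0 < |u + 10| < δ forces both bounds, so |(-5u + 4)/(u + 7) + 18| < ε.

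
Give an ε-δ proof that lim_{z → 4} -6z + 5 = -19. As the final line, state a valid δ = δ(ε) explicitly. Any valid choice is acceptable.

Let ε > 0 be given. We need δ > 0 so that 0 < |z − 4| < δ implies |(-6z + 5) + 19| < ε.
Since (-6z + 5) + 19 = -6(z − 4), we have |(-6z + 5) + 19| = 6|z − 4|.
So 6|z − 4| < ε exactly when |z − 4| < ε/6.
Take δ = ε/6. If 0 < |z − 4| < δ then |(-6z + 5) + 19| = 6|z − 4| < 6·(ε/6) = ε.

δ = ε/6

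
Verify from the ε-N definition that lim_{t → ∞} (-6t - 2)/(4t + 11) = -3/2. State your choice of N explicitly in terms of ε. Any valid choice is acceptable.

Let ε > 0 be given. We seek N > 0 such that t > N implies |(-6t - 2)/(4t + 11) + 3/2| < ε.
(-6t - 2)/(4t + 11) + 3/2 = (4(-6t - 2) − (-6)(4t + 11)) / (4(4t + 11)) = 58/(4(4t + 11)).
For t > 0 we have 4t + 11 > 4t, so |(-6t - 2)/(4t + 11) + 3/2| = 58/(4(4t + 11)) < 58/(4·4t) = (29/8)/t.
Thus |(-6t - 2)/(4t + 11) + 3/2| < ε whenever t > (29/8)/ε.
Take N = (29/8)/ε. If t > N then |(-6t - 2)/(4t + 11) + 3/2| < (29/8)/t < ε.

N = (29/8)/ε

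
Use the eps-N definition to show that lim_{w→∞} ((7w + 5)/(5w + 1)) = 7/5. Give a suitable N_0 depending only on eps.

N_0 = (18/25)/eps

Let eps > 0 be given. We seek N_0 > 0 such that w > N_0 implies |(7w + 5)/(5w + 1) − (7/5)| < eps.
(7w + 5)/(5w + 1) − (7/5) = (5(7w + 5) − 7(5w + 1)) / (5(5w + 1)) = 18/(5(5w + 1)).
For w > 0 we have 5w + 1 > 5w, so |(7w + 5)/(5w + 1) − (7/5)| = 18/(5(5w + 1)) < 18/(5·5w) = (18/25)/w.
Thus |(7w + 5)/(5w + 1) − (7/5)| < eps whenever w > (18/25)/eps.
Take N_0 = (18/25)/eps. If w > N_0 then |(7w + 5)/(5w + 1) − (7/5)| < (18/25)/w < eps.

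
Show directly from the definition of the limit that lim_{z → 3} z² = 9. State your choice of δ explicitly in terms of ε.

Let ε > 0. We seek δ > 0 with 0 < |z − 3| < δ ⇒ |z² − 9| < ε.
Factor: z² − 9 = (z − 3)(z + 3), so |z² − 9| = |z − 3|·|z + 3|.
Impose δ ≤ 2 so that |z| < 5; then |z + 3| ≤ 8.
Hence |z² − 9| ≤ 8|z − 3|, which is < ε once |z − 3| < ε/8.
Take δ = min(2, ε/8). If 0 < |z − 3| < δ then both bounds hold and |z² − 9| ≤ 8|z − 3| < 8·(ε/8) = ε.

δ = min(2, ε/8)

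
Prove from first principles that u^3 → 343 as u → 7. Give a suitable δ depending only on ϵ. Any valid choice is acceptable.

δ = min(1, ϵ/169)

Let ϵ > 0 be given. We seek δ > 0 with 0 < |u − 7| < δ ⇒ |u^3 − 343| < ϵ.
Factor: u^3 − 343 = (u − 7)(u^2 + 7u + 49), so |u^3 − 343| = |u − 7|·|u^2 + 7u + 49|.
Impose δ ≤ 1 so that |u| < 8; then |u^2 + 7u + 49| ≤ 169.
Hence |u^3 − 343| ≤ 169|u − 7|, which is < ϵ once |u − 7| < ϵ/169.
Take δ = min(1, ϵ/169). If 0 < |u − 7| < δ then both bounds hold and |u^3 − 343| ≤ 169|u − 7| < 169·(ϵ/169) = ϵ.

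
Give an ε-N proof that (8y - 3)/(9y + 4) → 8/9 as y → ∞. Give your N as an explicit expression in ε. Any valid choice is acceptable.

Fix ε > 0. We seek N > 0 such that y > N implies |(8y - 3)/(9y + 4) − (8/9)| < ε.
(8y - 3)/(9y + 4) − (8/9) = (9(8y - 3) − 8(9y + 4)) / (9(9y + 4)) = -59/(9(9y + 4)).
For y > 0 we have 9y + 4 > 9y, so |(8y - 3)/(9y + 4) − (8/9)| = 59/(9(9y + 4)) < 59/(9·9y) = (59/81)/y.
Thus |(8y - 3)/(9y + 4) − (8/9)| < ε whenever y > (59/81)/ε.
Take N = (59/81)/ε. If y > N then |(8y - 3)/(9y + 4) − (8/9)| < (59/81)/y < ε.

N = (59/81)/ε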